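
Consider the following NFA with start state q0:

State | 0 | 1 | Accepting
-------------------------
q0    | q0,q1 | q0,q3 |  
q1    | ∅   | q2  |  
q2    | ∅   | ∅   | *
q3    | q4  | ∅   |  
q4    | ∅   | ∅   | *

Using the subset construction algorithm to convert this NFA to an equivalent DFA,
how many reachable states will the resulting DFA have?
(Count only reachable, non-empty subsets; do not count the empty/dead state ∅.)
Start subset: {q0}
{q0}: on 0 → {q0, q1}, on 1 → {q0, q3}
{q0, q1}: on 0 → {q0, q1}, on 1 → {q0, q2, q3}
{q0, q3}: on 0 → {q0, q1, q4}, on 1 → {q0, q3}
{q0, q2, q3}: on 0 → {q0, q1, q4}, on 1 → {q0, q3}
{q0, q1, q4}: on 0 → {q0, q1}, on 1 → {q0, q2, q3}
Reachable non-empty subsets: {q0}, {q0, q1}, {q0, q3}, {q0, q2, q3}, {q0, q1, q4} — 5 in total.

Final answer: 5 states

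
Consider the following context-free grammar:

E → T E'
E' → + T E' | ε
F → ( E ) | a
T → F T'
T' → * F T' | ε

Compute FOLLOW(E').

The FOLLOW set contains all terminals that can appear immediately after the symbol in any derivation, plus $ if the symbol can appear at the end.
Useful FIRST sets: FIRST(E') = {+, ε}, FIRST(T') = {*, ε} (both E' and T' are nullable).
FOLLOW(E): E is the start symbol → $; E appears in F → ( E ) followed by ')' → FOLLOW(E) = {), $}.
FOLLOW(E'): E' appears at the right end of E → T E' and of E' → + T E', so FOLLOW(E') ⊇ FOLLOW(E) (the second occurrence adds nothing new). FOLLOW(E') = {), $}.

Final answer: {$, )}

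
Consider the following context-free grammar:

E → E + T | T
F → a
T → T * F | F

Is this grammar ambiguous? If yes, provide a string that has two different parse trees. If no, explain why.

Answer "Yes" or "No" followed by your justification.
This is the standard stratified expression grammar: '+' is introduced only by the left-recursive rule E → E + T and '*' only by the left-recursive rule T → T * F, with F → a. For any string, the last '+' must be the one produced at the root E (everything after it is a T containing no '+'), and likewise within each T the last '*' is produced at its root. This fixes the parse tree uniquely (left-associative, '*' binding tighter than '+'), so every string has exactly one parse tree.

Final answer: No - the grammar is unambiguous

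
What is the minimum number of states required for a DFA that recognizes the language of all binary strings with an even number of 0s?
Language: binary strings with an even number of 0s
Lower bound (Myhill–Nerode): the prefixes ε, 0 are pairwise distinguishable:
  ε vs 0: suffix ε distinguishes them (ε has zero 0s (accepted), 0 has one 0 (rejected))
So any DFA needs at least 2 states.
Upper bound: a DFA with 2 states exists (one state per class above).
Minimum states: 2

Final answer: 2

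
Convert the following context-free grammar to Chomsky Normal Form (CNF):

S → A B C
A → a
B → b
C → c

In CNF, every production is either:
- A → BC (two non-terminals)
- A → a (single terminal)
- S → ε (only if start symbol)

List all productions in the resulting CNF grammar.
The grammar has no ε-productions or unit productions to eliminate.
A → a is already in CNF (single terminal) – keep it.
B → b is already in CNF (single terminal) – keep it.
C → c is already in CNF (single terminal) – keep it.
S → A B C has 3 symbols on the right: break it into binary productions S → A X0, X0 → B C.
Resulting CNF grammar (5 productions): A → a; B → b; C → c; S → A X0; X0 → B C

Final answer: A → a; B → b; C → c; S → A X0; X0 → B C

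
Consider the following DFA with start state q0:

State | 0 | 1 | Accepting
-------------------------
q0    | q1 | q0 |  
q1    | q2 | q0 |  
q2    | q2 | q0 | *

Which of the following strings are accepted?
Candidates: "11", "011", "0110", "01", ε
"11": q0 → q0 → q0; q0 is not accepting → rejected
"011": q0 → q1 → q0 → q0; q0 is not accepting → rejected
"0110": q0 → q1 → q0 → q0 → q1; q1 is not accepting → rejected
"01": q0 → q1 → q0; q0 is not accepting → rejected
ε: q0; q0 is not accepting → rejected

Final answer: None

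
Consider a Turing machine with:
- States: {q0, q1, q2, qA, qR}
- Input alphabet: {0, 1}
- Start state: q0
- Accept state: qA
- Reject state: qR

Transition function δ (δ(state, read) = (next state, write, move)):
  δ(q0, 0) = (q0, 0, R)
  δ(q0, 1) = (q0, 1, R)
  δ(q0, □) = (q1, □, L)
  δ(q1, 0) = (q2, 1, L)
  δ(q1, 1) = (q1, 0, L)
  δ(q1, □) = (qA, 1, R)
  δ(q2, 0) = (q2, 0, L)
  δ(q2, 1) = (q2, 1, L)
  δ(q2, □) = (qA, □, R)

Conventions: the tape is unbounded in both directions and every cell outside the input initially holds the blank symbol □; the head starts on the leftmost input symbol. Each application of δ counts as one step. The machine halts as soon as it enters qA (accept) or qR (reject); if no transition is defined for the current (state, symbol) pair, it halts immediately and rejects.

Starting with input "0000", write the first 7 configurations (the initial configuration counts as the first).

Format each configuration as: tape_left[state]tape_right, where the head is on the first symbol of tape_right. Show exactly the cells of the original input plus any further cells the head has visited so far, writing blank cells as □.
Step 0: [q0]0000 (head at position 0)
Step 1: δ(q0, 0) = (q0, 0, R)  ⊢  0[q0]000 (head at position 1)
Step 2: δ(q0, 0) = (q0, 0, R)  ⊢  00[q0]00 (head at position 2)
Step 3: δ(q0, 0) = (q0, 0, R)  ⊢  000[q0]0 (head at position 3)
Step 4: δ(q0, 0) = (q0, 0, R)  ⊢  0000[q0]□ (head at position 4)
Step 5: δ(q0, □) = (q1, □, L)  ⊢  000[q1]0□ (head at position 3)
Step 6: δ(q1, 0) = (q2, 1, L)  ⊢  00[q2]01□ (head at position 2)

Final answer: [q0]0000 ⊢ 0[q0]000 ⊢ 00[q0]00 ⊢ 000[q0]0 ⊢ 0000[q0]□ ⊢ 000[q1]0□ ⊢ 00[q2]01□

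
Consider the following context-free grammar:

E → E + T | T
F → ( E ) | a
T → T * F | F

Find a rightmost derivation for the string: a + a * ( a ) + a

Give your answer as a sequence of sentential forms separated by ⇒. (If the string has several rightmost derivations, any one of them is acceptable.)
Start with E.
Step 1: the rightmost non-terminal is E; apply E → E + T:  E + T
Step 2: the rightmost non-terminal is T; apply T → F:  E + F
Step 3: the rightmost non-terminal is F; apply F → a:  E + a
Step 4: the rightmost non-terminal is E; apply E → E + T:  E + T + a
Step 5: the rightmost non-terminal is T; apply T → T * F:  E + T * F + a
Step 6: the rightmost non-terminal is F; apply F → ( E ):  E + T * ( E ) + a
Step 7: the rightmost non-terminal is E; apply E → T:  E + T * ( T ) + a
Step 8: the rightmost non-terminal is T; apply T → F:  E + T * ( F ) + a
Step 9: the rightmost non-terminal is F; apply F → a:  E + T * ( a ) + a
Step 10: the rightmost non-terminal is T; apply T → F:  E + F * ( a ) + a
Step 11: the rightmost non-terminal is F; apply F → a:  E + a * ( a ) + a
Step 12: the rightmost non-terminal is E; apply E → T:  T + a * ( a ) + a
Step 13: the rightmost non-terminal is T; apply T → F:  F + a * ( a ) + a
Step 14: the rightmost non-terminal is F; apply F → a:  a + a * ( a ) + a

Final answer: E ⇒ E + T ⇒ E + F ⇒ E + a ⇒ E + T + a ⇒ E + T * F + a ⇒ E + T * ( E ) + a ⇒ E + T * ( T ) + a ⇒ E + T * ( F ) + a ⇒ E + T * ( a ) + a ⇒ E + F * ( a ) + a ⇒ E + a * ( a ) + a ⇒ T + a * ( a ) + a ⇒ F + a * ( a ) + a ⇒ a + a * ( a ) + a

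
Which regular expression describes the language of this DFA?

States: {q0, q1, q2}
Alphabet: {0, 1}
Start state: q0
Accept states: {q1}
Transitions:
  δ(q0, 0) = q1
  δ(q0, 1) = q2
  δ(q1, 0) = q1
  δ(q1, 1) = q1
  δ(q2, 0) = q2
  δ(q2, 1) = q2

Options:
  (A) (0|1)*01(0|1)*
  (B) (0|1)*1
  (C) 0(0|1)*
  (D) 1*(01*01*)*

Testing sample strings against the DFA:
  '00010' -> accepted
  '1110' -> rejected
  '0010' -> accepted
  '10100' -> rejected
Checking each option for a counterexample:
  (A) (0|1)*01(0|1)*: '0' is accepted by the DFA but does not match the regex → eliminated
  (B) (0|1)*1: '0' is accepted by the DFA but does not match the regex → eliminated
  (C) 0(0|1)*: agrees with the DFA on all strings of length ≤ 4
  (D) 1*(01*01*)*: ε is rejected by the DFA but matches the regex → eliminated
Only (C) 0(0|1)* is consistent with the DFA.

Final answer: (C) 0(0|1)*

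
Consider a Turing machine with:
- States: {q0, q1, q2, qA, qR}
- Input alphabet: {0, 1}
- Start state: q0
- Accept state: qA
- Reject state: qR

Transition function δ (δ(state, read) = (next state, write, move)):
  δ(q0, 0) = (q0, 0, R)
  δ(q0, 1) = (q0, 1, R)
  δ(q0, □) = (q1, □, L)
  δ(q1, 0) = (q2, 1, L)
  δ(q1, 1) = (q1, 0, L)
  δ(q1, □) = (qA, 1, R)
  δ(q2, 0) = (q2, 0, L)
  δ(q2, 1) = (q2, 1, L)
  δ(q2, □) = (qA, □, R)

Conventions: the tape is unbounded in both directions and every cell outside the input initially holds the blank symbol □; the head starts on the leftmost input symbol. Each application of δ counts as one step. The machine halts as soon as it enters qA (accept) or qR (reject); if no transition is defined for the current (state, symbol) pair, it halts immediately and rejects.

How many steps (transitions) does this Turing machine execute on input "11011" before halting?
Step 0: [q0]11011 (head at position 0)
Step 1: δ(q0, 1) = (q0, 1, R)  ⊢  1[q0]1011 (head at position 1)
Step 2: δ(q0, 1) = (q0, 1, R)  ⊢  11[q0]011 (head at position 2)
Step 3: δ(q0, 0) = (q0, 0, R)  ⊢  110[q0]11 (head at position 3)
Step 4: δ(q0, 1) = (q0, 1, R)  ⊢  1101[q0]1 (head at position 4)
Step 5: δ(q0, 1) = (q0, 1, R)  ⊢  11011[q0]□ (head at position 5)
Step 6: δ(q0, □) = (q1, □, L)  ⊢  1101[q1]1□ (head at position 4)
Step 7: δ(q1, 1) = (q1, 0, L)  ⊢  110[q1]10□ (head at position 3)
Step 8: δ(q1, 1) = (q1, 0, L)  ⊢  11[q1]000□ (head at position 2)
Step 9: δ(q1, 0) = (q2, 1, L)  ⊢  1[q2]1100□ (head at position 1)
Step 10: δ(q2, 1) = (q2, 1, L)  ⊢  [q2]11100□ (head at position 0)
Step 11: δ(q2, 1) = (q2, 1, L)  ⊢  [q2]□11100□ (head at position -1)
Step 12: δ(q2, □) = (qA, □, R)  ⊢  □[qA]11100□ (head at position 0)
The machine is in qA, so it halts and accepts.
Number of transitions executed: 12.

Final answer: 12 steps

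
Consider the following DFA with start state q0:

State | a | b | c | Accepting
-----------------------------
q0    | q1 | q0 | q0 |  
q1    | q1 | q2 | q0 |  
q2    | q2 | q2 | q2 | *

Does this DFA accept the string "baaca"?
Start in q0.
Read 'b': q0 → q0
Read 'a': q0 → q1
Read 'a': q1 → q1
Read 'c': q1 → q0
Read 'a': q0 → q1
Final state q1 is not accepting, so the string is rejected.

Final answer: No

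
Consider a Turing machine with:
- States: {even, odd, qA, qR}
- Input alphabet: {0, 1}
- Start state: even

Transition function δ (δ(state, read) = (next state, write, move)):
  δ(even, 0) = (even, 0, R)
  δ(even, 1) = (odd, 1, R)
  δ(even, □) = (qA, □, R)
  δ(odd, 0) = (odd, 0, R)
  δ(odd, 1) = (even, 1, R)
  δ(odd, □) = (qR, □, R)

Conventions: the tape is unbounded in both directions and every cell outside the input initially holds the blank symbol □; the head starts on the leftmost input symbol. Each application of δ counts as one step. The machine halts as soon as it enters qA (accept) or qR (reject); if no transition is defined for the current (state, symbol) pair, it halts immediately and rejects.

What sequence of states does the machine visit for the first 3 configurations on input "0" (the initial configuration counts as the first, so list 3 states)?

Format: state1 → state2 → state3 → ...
Step 0: [even]0 (head at position 0)
Step 1: δ(even, 0) = (even, 0, R)  ⊢  0[even]□ (head at position 1)
Step 2: δ(even, □) = (qA, □, R)  ⊢  0□[qA]□ (head at position 2)
Reading off the states of these 3 configurations: even → even → qA

Final answer: even → even → qA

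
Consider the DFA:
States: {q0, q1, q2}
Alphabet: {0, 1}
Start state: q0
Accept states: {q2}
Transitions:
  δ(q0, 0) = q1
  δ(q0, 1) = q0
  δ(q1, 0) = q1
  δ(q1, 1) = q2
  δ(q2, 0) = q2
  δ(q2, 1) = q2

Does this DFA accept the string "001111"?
Processing string "001111":
  q0 --0--> q1
  q1 --0--> q1
  q1 --1--> q2
  q2 --1--> q2
  q2 --1--> q2
  q2 --1--> q2
Final state: q2
Accept states: {q2}
q2 is an accept state, so the string is accepted.

Final answer: Yes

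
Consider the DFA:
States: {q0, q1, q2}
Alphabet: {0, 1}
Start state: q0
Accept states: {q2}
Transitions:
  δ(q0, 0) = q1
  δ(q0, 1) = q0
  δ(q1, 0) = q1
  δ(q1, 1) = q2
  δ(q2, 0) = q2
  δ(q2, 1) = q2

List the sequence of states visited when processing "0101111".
Starting at q0
Read '0': q0 -> q1
Read '1': q1 -> q2
Read '0': q2 -> q2
Read '1': q2 -> q2
Read '1': q2 -> q2
Read '1': q2 -> q2
Read '1': q2 -> q2

Final answer: q0 -> q1 -> q2 -> q2 -> q2 -> q2 -> q2 -> q2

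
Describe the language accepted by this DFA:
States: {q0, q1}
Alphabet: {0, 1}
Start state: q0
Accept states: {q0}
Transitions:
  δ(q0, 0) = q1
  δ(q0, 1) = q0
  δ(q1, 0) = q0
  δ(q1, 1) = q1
Analyzing the DFA structure:
Start state: q0
Accept states: {q0}
Interpreting what each state remembers (checking against the transitions):
  q0: an even number of 0s has been read so far
  q1: an odd number of 0s has been read so far
  δ(q0, 0): in q0 (an even number of 0s has been read so far), after reading 0 we have: an odd number of 0s has been read so far → q1
  δ(q0, 1): in q0 (an even number of 0s has been read so far), after reading 1 we have: an even number of 0s has been read so far → q0
  δ(q1, 0): in q1 (an odd number of 0s has been read so far), after reading 0 we have: an even number of 0s has been read so far → q0
  δ(q1, 1): in q1 (an odd number of 0s has been read so far), after reading 1 we have: an odd number of 0s has been read so far → q1
A string is accepted iff it ends in {q0}, i.e. an even number of 0s has been read so far.
Language: All binary strings with an even number of 0s

Final answer: All binary strings with an even number of 0s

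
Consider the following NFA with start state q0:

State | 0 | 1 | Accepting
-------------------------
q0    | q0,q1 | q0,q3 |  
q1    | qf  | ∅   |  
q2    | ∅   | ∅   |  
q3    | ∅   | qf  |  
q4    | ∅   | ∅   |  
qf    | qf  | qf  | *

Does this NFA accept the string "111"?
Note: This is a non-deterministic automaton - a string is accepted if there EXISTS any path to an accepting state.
Track the set of states the NFA could be in: start {q0}
Read '1': {q0} → {q0, q3}
Read '1': {q0, q3} → {q0, q3, qf}
Read '1': {q0, q3, qf} → {q0, q3, qf}
Final set {q0, q3, qf} contains accepting state(s) {qf} → accepted.

Final answer: Yes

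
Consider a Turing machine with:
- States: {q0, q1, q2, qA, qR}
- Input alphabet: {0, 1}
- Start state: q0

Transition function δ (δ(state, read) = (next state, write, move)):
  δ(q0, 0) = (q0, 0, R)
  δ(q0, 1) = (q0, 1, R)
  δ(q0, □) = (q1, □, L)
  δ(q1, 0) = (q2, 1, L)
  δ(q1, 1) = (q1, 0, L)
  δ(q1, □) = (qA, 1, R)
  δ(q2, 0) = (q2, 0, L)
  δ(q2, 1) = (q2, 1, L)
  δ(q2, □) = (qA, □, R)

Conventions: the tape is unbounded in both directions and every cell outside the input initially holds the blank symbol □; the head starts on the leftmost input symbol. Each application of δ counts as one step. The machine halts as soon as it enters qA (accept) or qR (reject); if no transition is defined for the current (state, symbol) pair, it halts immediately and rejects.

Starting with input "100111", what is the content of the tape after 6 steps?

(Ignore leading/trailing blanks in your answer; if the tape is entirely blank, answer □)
Step 0: [q0]100111 (head at position 0)
Step 1: δ(q0, 1) = (q0, 1, R)  ⊢  1[q0]00111 (head at position 1)
Step 2: δ(q0, 0) = (q0, 0, R)  ⊢  10[q0]0111 (head at position 2)
Step 3: δ(q0, 0) = (q0, 0, R)  ⊢  100[q0]111 (head at position 3)
Step 4: δ(q0, 1) = (q0, 1, R)  ⊢  1001[q0]11 (head at position 4)
Step 5: δ(q0, 1) = (q0, 1, R)  ⊢  10011[q0]1 (head at position 5)
Step 6: δ(q0, 1) = (q0, 1, R)  ⊢  100111[q0]□ (head at position 6)
Tape after 6 steps (ignoring surrounding blanks): 100111

Final answer: Tape: 100111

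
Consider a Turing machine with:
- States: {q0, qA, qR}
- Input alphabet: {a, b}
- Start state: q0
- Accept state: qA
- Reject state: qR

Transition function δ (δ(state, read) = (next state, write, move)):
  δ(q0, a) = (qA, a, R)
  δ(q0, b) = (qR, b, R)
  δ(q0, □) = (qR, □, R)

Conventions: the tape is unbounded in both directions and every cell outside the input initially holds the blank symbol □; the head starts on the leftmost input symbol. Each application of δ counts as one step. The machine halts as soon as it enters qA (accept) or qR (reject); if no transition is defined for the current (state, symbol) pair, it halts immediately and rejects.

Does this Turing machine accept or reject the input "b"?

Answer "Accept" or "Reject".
Step 0: [q0]b (head at position 0)
Step 1: δ(q0, b) = (qR, b, R)  ⊢  b[qR]□ (head at position 1)
The machine is in qR, so it halts and rejects.

Final answer: Reject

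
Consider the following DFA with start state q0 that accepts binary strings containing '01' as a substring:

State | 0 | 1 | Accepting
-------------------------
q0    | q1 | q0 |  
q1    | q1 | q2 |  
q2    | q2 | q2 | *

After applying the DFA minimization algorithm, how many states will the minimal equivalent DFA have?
All 3 states are reachable from q0, so none can be removed as unreachable.
Table-filling: first mark every (accepting, non-accepting) pair as distinguishable (accepting: {q2}; non-accepting: {q0, q1}).
Round 1: (q0, q1) on '1' go to q0 and q2, already distinguishable → mark.
Every pair of states is distinguishable, so the DFA is already minimal.
Equivalence classes: {q0}, {q1}, {q2} → 3 states.

Final answer: 3 states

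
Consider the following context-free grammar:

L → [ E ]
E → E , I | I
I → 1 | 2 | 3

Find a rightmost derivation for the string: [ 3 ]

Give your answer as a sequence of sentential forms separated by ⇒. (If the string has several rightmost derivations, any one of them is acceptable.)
Start with L.
Step 1: the rightmost non-terminal is L; apply L → [ E ]:  [ E ]
Step 2: the rightmost non-terminal is E; apply E → I:  [ I ]
Step 3: the rightmost non-terminal is I; apply I → 3:  [ 3 ]

Final answer: L ⇒ [ E ] ⇒ [ I ] ⇒ [ 3 ]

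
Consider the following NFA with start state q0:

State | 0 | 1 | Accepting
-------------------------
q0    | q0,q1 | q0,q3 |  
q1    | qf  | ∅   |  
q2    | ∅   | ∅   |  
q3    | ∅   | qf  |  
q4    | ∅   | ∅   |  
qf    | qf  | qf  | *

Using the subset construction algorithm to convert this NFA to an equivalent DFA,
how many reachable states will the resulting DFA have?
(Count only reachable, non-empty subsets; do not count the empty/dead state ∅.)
Start subset: {q0}
{q0}: on 0 → {q0, q1}, on 1 → {q0, q3}
{q0, q1}: on 0 → {q0, q1, qf}, on 1 → {q0, q3}
{q0, q3}: on 0 → {q0, q1}, on 1 → {q0, q3, qf}
{q0, q1, qf}: on 0 → {q0, q1, qf}, on 1 → {q0, q3, qf}
{q0, q3, qf}: on 0 → {q0, q1, qf}, on 1 → {q0, q3, qf}
Reachable non-empty subsets: {q0}, {q0, q1}, {q0, q3}, {q0, q1, qf}, {q0, q3, qf} — 5 in total.

Final answer: 5 states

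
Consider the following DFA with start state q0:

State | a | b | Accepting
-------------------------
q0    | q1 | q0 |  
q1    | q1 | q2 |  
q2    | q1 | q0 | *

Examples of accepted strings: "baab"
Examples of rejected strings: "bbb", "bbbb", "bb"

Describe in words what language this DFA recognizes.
strings over {a,b} ending with 'ab'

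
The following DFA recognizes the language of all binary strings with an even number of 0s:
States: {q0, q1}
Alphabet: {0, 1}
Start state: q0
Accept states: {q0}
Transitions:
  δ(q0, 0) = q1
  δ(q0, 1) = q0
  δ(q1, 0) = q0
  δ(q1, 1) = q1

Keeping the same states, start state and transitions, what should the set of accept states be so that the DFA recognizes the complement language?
The DFA is complete (every state has a transition on every symbol), so the complement
is recognized by the same DFA with accepting and non-accepting states swapped.
Original accept states: {q0}
Complement accept states = All states - Original accept states
= {q0, q1} - {q0}
= {q1}
Complement language: strings with an ODD number of 0s

Final answer: {q1}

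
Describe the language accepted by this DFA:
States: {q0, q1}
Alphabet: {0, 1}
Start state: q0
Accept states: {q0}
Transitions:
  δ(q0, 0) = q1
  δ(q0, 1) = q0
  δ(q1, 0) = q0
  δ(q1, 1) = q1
Analyzing the DFA structure:
Start state: q0
Accept states: {q0}
Interpreting what each state remembers (checking against the transitions):
  q0: an even number of 0s has been read so far
  q1: an odd number of 0s has been read so far
  δ(q0, 0): in q0 (an even number of 0s has been read so far), after reading 0 we have: an odd number of 0s has been read so far → q1
  δ(q0, 1): in q0 (an even number of 0s has been read so far), after reading 1 we have: an even number of 0s has been read so far → q0
  δ(q1, 0): in q1 (an odd number of 0s has been read so far), after reading 0 we have: an even number of 0s has been read so far → q0
  δ(q1, 1): in q1 (an odd number of 0s has been read so far), after reading 1 we have: an odd number of 0s has been read so far → q1
A string is accepted iff it ends in {q0}, i.e. an even number of 0s has been read so far.
Language: All binary strings with an even number of 0s

Final answer: All binary strings with an even number of 0s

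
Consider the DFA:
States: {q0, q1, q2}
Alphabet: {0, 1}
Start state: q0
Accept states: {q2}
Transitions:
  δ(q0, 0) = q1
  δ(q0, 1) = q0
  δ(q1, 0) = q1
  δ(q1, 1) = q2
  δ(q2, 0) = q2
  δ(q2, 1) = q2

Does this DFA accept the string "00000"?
Processing string "00000":
  q0 --0--> q1
  q1 --0--> q1
  q1 --0--> q1
  q1 --0--> q1
  q1 --0--> q1
Final state: q1
Accept states: {q2}
q1 is not an accept state, so the string is rejected.

Final answer: No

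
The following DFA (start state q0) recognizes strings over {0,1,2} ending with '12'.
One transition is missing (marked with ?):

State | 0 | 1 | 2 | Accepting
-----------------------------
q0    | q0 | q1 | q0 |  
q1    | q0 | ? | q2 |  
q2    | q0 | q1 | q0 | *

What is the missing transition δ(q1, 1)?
q1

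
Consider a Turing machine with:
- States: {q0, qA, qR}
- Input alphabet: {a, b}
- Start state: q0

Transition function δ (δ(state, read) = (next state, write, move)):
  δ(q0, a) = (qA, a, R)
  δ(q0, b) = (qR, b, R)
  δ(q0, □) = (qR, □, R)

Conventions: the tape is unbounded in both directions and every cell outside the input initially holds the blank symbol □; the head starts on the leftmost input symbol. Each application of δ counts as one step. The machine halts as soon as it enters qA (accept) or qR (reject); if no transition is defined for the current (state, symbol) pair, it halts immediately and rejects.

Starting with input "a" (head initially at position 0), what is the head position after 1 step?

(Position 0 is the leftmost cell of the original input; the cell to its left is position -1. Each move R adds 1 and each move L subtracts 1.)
Step 0: [q0]a (head at position 0)
Step 1: δ(q0, a) = (qA, a, R)  ⊢  a[qA]□ (head at position 1)
Head position after 1 step: 1

Final answer: Position 1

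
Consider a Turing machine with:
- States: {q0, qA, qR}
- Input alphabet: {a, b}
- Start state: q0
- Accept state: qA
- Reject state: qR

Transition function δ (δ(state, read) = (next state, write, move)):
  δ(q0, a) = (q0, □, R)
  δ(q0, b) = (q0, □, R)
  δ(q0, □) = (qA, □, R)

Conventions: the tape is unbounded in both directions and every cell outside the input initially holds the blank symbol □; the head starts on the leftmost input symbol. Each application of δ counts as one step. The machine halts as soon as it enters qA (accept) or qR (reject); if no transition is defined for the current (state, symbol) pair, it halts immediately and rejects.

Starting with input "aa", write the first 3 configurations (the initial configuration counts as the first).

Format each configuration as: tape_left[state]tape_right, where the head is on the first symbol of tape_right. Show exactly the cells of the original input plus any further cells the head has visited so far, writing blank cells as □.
Step 0: [q0]aa (head at position 0)
Step 1: δ(q0, a) = (q0, □, R)  ⊢  □[q0]a (head at position 1)
Step 2: δ(q0, a) = (q0, □, R)  ⊢  □□[q0]□ (head at position 2)

Final answer: [q0]aa ⊢ □[q0]a ⊢ □□[q0]□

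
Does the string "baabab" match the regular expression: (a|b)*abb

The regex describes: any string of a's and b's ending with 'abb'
No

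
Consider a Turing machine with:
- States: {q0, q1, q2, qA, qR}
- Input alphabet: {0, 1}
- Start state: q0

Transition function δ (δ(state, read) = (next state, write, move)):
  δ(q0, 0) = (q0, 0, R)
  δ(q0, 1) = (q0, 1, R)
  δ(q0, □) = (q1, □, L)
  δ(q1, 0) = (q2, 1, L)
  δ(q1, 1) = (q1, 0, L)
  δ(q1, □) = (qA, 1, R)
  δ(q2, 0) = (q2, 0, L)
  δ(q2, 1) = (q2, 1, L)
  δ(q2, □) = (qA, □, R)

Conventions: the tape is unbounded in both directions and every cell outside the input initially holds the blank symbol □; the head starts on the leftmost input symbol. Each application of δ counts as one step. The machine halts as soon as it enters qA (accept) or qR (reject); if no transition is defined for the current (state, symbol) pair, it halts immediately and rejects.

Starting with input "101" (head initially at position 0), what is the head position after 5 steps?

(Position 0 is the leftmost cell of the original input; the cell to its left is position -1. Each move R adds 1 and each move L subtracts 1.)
Step 0: [q0]101 (head at position 0)
Step 1: δ(q0, 1) = (q0, 1, R)  ⊢  1[q0]01 (head at position 1)
Step 2: δ(q0, 0) = (q0, 0, R)  ⊢  10[q0]1 (head at position 2)
Step 3: δ(q0, 1) = (q0, 1, R)  ⊢  101[q0]□ (head at position 3)
Step 4: δ(q0, □) = (q1, □, L)  ⊢  10[q1]1□ (head at position 2)
Step 5: δ(q1, 1) = (q1, 0, L)  ⊢  1[q1]00□ (head at position 1)
Head position after 5 steps: 1

Final answer: Position 1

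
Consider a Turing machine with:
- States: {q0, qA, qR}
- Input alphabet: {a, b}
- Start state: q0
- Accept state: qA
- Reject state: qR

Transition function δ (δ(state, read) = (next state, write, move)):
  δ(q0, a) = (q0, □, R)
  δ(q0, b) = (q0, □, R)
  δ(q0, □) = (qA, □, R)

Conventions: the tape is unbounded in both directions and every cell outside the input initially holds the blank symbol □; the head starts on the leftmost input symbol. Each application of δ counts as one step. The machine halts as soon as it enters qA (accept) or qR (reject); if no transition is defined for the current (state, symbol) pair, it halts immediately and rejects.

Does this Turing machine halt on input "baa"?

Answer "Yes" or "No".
Step 0: [q0]baa (head at position 0)
Step 1: δ(q0, b) = (q0, □, R)  ⊢  □[q0]aa (head at position 1)
Step 2: δ(q0, a) = (q0, □, R)  ⊢  □□[q0]a (head at position 2)
Step 3: δ(q0, a) = (q0, □, R)  ⊢  □□□[q0]□ (head at position 3)
Step 4: δ(q0, □) = (qA, □, R)  ⊢  □□□□[qA]□ (head at position 4)
The machine is in qA, so it halts and accepts.
It halts after 4 steps.

Final answer: Yes - halts after 4 steps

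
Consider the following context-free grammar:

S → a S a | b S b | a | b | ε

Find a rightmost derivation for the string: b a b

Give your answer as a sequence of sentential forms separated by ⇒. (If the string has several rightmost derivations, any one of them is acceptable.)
Start with S.
Step 1: the rightmost non-terminal is S; apply S → b S b:  b S b
Step 2: the rightmost non-terminal is S; apply S → a:  b a b

Final answer: S ⇒ b S b ⇒ b a b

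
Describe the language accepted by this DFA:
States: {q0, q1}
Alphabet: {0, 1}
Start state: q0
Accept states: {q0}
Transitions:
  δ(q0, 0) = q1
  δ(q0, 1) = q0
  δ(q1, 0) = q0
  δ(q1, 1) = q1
Analyzing the DFA structure:
Start state: q0
Accept states: {q0}
Interpreting what each state remembers (checking against the transitions):
  q0: an even number of 0s has been read so far
  q1: an odd number of 0s has been read so far
  δ(q0, 0): in q0 (an even number of 0s has been read so far), after reading 0 we have: an odd number of 0s has been read so far → q1
  δ(q0, 1): in q0 (an even number of 0s has been read so far), after reading 1 we have: an even number of 0s has been read so far → q0
  δ(q1, 0): in q1 (an odd number of 0s has been read so far), after reading 0 we have: an even number of 0s has been read so far → q0
  δ(q1, 1): in q1 (an odd number of 0s has been read so far), after reading 1 we have: an odd number of 0s has been read so far → q1
A string is accepted iff it ends in {q0}, i.e. an even number of 0s has been read so far.
Language: All binary strings with an even number of 0s

Final answer: All binary strings with an even number of 0s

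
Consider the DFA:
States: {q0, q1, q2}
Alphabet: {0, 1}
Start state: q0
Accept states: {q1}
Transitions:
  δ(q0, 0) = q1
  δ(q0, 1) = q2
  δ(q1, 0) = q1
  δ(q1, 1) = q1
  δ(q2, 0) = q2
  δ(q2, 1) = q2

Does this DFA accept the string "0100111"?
Processing string "0100111":
  q0 --0--> q1
  q1 --1--> q1
  q1 --0--> q1
  q1 --0--> q1
  q1 --1--> q1
  q1 --1--> q1
  q1 --1--> q1
Final state: q1
Accept states: {q1}
q1 is an accept state, so the string is accepted.

Final answer: Yes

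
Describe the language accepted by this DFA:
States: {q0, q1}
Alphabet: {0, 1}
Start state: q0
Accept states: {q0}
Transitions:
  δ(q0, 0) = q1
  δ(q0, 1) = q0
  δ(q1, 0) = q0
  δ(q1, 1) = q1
Analyzing the DFA structure:
Start state: q0
Accept states: {q0}
Interpreting what each state remembers (checking against the transitions):
  q0: an even number of 0s has been read so far
  q1: an odd number of 0s has been read so far
  δ(q0, 0): in q0 (an even number of 0s has been read so far), after reading 0 we have: an odd number of 0s has been read so far → q1
  δ(q0, 1): in q0 (an even number of 0s has been read so far), after reading 1 we have: an even number of 0s has been read so far → q0
  δ(q1, 0): in q1 (an odd number of 0s has been read so far), after reading 0 we have: an even number of 0s has been read so far → q0
  δ(q1, 1): in q1 (an odd number of 0s has been read so far), after reading 1 we have: an odd number of 0s has been read so far → q1
A string is accepted iff it ends in {q0}, i.e. an even number of 0s has been read so far.
Language: All binary strings with an even number of 0s

Final answer: All binary strings with an even number of 0s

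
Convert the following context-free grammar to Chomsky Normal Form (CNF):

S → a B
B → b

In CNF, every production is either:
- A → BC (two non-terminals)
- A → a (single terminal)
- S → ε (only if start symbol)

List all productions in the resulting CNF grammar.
The grammar has no ε-productions or unit productions to eliminate.
S → a B has terminal a in a right-hand side of length ≥ 2: introduce T_a → a and use T_a in place of a.
B → b is already in CNF (single terminal) – keep it.
S → a B becomes S → T_a B.
Resulting CNF grammar (3 productions): T_a → a; B → b; S → T_a B

Final answer: T_a → a; B → b; S → T_a B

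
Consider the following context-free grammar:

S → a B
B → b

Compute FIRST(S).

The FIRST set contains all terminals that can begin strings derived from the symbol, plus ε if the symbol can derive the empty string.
S has the single production S → a B, whose right-hand side begins with the terminal a. So FIRST(S) = {a}.

Final answer: {a}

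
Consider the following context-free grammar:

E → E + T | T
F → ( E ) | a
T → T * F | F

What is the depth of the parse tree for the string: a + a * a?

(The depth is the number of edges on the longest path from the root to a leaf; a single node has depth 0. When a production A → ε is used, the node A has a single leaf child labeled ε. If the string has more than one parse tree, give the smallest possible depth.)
The grammar is unambiguous; the parse tree of a + a * a is:
E → E + T at the root (depth 0).
  Left E (depth 1) → T (2) → F (3) → a (4).
  Right T (depth 1) → T * F; that T (2) → F (3) → a (4); F (2) → a (3).
The longest root-to-leaf paths have 4 edges.
Depth = 4.

Final answer: 4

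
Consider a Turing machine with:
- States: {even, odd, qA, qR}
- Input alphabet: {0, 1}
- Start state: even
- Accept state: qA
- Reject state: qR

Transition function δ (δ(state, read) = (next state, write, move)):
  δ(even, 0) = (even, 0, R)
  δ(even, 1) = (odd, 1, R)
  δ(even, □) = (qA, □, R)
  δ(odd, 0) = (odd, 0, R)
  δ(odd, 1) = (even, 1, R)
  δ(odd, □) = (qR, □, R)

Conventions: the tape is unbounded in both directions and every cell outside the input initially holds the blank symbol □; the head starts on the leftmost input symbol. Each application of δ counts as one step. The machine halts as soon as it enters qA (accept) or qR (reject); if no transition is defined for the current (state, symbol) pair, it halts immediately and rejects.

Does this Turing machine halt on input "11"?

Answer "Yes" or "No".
Step 0: [even]11 (head at position 0)
Step 1: δ(even, 1) = (odd, 1, R)  ⊢  1[odd]1 (head at position 1)
Step 2: δ(odd, 1) = (even, 1, R)  ⊢  11[even]□ (head at position 2)
Step 3: δ(even, □) = (qA, □, R)  ⊢  11□[qA]□ (head at position 3)
The machine is in qA, so it halts and accepts.
It halts after 3 steps.

Final answer: Yes - halts after 3 steps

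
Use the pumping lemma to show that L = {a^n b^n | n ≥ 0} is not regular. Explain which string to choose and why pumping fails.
Language: L = {a^n b^n | n ≥ 0} (equal numbers of a's followed by b's)
Step 1: Assume for contradiction that L is regular, with pumping length p.
Step 2: Choose s = a^p b^p. Then s ∈ L (it has p a's followed by p b's) and |s| ≥ p.
Step 3: Consider any decomposition s = xyz with |xy| ≤ p and |y| > 0. Since |xy| ≤ p and the first p symbols of s are all a's, y = a^k for some k with 1 ≤ k ≤ p.
Step 4: Pumping up (i = 2): xy²z = a^(p+k) b^p, which has more a's than b's, so xy²z ∉ L.
This contradicts the pumping lemma, so L is not regular.

Final answer: Choose s = a^p b^p. Since |xy| ≤ p, y = a^k with k ≥ 1. Then xy²z = a^(p+k) b^p ∉ L.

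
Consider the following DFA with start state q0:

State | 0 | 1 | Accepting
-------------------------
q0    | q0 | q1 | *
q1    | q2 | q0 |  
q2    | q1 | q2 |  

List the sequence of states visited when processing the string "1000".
q0 → q1 → q2 → q1 → q2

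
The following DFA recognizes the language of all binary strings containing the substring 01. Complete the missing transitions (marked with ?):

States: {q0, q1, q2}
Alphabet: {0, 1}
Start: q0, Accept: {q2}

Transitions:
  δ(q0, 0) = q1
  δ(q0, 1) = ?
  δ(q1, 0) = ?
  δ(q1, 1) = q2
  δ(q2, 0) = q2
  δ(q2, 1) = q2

What each state remembers (consistent with the given transitions and accept states):
  q0: 01 not seen yet and the last symbol was not 0
  q1: 01 not seen yet and the last symbol was 0
  q2: the substring 01 has already been seen
Filling in the missing entries:
  δ(q0, 1): in q0 (01 not seen yet and the last symbol was not 0), after reading 1 we have: 01 not seen yet and the last symbol was not 0 → q0
  δ(q1, 0): in q1 (01 not seen yet and the last symbol was 0), after reading 0 we have: 01 not seen yet and the last symbol was 0 → q1

Final answer: δ(q0, 1) = q0; δ(q1, 0) = q1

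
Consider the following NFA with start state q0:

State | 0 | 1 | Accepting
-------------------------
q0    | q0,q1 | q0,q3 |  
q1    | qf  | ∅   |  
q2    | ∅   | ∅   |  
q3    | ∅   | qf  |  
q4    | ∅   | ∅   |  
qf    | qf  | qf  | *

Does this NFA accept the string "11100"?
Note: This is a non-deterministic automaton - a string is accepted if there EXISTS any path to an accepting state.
Track the set of states the NFA could be in: start {q0}
Read '1': {q0} → {q0, q3}
Read '1': {q0, q3} → {q0, q3, qf}
Read '1': {q0, q3, qf} → {q0, q3, qf}
Read '0': {q0, q3, qf} → {q0, q1, qf}
Read '0': {q0, q1, qf} → {q0, q1, qf}
Final set {q0, q1, qf} contains accepting state(s) {qf} → accepted.

Final answer: Yes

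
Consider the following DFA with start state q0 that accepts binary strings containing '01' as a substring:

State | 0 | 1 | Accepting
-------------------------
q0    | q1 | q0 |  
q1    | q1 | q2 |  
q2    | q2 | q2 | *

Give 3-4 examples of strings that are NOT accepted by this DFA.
Any strings that end in a non-accepting state work; for example:
ε: q0; q0 is not accepting → rejected
"11": q0 → q0 → q0; q0 is not accepting → rejected
"111": q0 → q0 → q0 → q0; q0 is not accepting → rejected
"1110": q0 → q0 → q0 → q0 → q1; q1 is not accepting → rejected

Final answer: ε, "11", "111", "1110"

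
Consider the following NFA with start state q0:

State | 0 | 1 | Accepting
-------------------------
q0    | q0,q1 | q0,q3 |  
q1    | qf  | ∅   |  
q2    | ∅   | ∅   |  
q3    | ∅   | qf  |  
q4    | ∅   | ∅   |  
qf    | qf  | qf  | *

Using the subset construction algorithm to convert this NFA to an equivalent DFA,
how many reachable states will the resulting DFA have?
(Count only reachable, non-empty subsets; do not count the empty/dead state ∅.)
Start subset: {q0}
{q0}: on 0 → {q0, q1}, on 1 → {q0, q3}
{q0, q1}: on 0 → {q0, q1, qf}, on 1 → {q0, q3}
{q0, q3}: on 0 → {q0, q1}, on 1 → {q0, q3, qf}
{q0, q1, qf}: on 0 → {q0, q1, qf}, on 1 → {q0, q3, qf}
{q0, q3, qf}: on 0 → {q0, q1, qf}, on 1 → {q0, q3, qf}
Reachable non-empty subsets: {q0}, {q0, q1}, {q0, q3}, {q0, q1, qf}, {q0, q3, qf} — 5 in total.

Final answer: 5 states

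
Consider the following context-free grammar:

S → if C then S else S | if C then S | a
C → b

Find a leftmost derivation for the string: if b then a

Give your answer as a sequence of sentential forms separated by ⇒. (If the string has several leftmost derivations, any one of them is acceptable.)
Start with S.
Step 1: the leftmost non-terminal is S; apply S → if C then S:  if C then S
Step 2: the leftmost non-terminal is C; apply C → b:  if b then S
Step 3: the leftmost non-terminal is S; apply S → a:  if b then a

Final answer: S ⇒ if C then S ⇒ if b then S ⇒ if b then a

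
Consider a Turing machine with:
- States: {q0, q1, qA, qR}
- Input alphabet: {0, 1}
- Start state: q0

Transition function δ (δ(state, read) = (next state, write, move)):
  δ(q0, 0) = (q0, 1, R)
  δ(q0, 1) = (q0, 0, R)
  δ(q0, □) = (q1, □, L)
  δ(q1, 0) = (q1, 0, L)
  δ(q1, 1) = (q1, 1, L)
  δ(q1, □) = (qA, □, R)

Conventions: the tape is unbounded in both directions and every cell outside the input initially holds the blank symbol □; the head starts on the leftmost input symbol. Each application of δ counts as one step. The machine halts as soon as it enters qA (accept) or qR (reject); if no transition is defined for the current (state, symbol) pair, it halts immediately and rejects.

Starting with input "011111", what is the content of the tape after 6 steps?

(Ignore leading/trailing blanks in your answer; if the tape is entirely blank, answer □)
Step 0: [q0]011111 (head at position 0)
Step 1: δ(q0, 0) = (q0, 1, R)  ⊢  1[q0]11111 (head at position 1)
Step 2: δ(q0, 1) = (q0, 0, R)  ⊢  10[q0]1111 (head at position 2)
Step 3: δ(q0, 1) = (q0, 0, R)  ⊢  100[q0]111 (head at position 3)
Step 4: δ(q0, 1) = (q0, 0, R)  ⊢  1000[q0]11 (head at position 4)
Step 5: δ(q0, 1) = (q0, 0, R)  ⊢  10000[q0]1 (head at position 5)
Step 6: δ(q0, 1) = (q0, 0, R)  ⊢  100000[q0]□ (head at position 6)
Tape after 6 steps (ignoring surrounding blanks): 100000

Final answer: Tape: 100000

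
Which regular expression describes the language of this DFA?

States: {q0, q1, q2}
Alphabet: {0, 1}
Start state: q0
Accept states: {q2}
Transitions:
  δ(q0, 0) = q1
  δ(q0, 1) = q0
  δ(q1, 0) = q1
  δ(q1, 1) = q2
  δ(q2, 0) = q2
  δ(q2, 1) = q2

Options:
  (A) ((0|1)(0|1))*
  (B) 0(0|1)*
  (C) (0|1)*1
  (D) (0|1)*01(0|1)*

Testing sample strings against the DFA:
  '00' -> rejected
  '01' -> accepted
  '1000' -> rejected
  '010' -> accepted
Checking each option for a counterexample:
  (A) ((0|1)(0|1))*: ε is rejected by the DFA but matches the regex → eliminated
  (B) 0(0|1)*: '0' is rejected by the DFA but matches the regex → eliminated
  (C) (0|1)*1: '1' is rejected by the DFA but matches the regex → eliminated
  (D) (0|1)*01(0|1)*: agrees with the DFA on all strings of length ≤ 4
Only (D) (0|1)*01(0|1)* is consistent with the DFA.

Final answer: (D) (0|1)*01(0|1)*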